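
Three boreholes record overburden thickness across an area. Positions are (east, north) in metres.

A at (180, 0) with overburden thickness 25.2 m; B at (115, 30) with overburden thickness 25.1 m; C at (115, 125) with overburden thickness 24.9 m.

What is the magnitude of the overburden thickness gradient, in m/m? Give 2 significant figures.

Taking A as reference: B−A = (-65, 30, -0.1); C−A = (-65, 125, -0.3).
Determinant of the coordinate differences = (-65)·125 − (-65)·30 = -6175.
∂d/∂x = [(-0.1)·125 − (-0.3)·30] / -6175 = +0.0005668
∂d/∂y = [(-65)·(-0.3) − (-65)·(-0.1)] / -6175 = -0.002105
|∇f| = √(0.0005668² + -0.002105²) = 0.00218 m/m

0.0022 m/m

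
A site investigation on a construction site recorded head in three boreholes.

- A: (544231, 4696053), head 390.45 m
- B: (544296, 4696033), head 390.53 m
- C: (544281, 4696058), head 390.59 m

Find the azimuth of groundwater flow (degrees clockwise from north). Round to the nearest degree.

Differences from A: to B (Δx, Δy, Δh) = (65, -20, +0.08); to C = (50, 5, +0.14).
Solve a·Δx + b·Δy = Δh: det = 65·5 − 50·(-20) = 1325.
∂h/∂x = [(+0.08)·5 − (+0.14)·(-20)] / 1325 = +0.002415
∂h/∂y = [65·(+0.14) − 50·(+0.08)] / 1325 = +0.003849
Flow direction (−∇h) has components (-0.002415 E, -0.003849 N).
Azimuth = atan2(E, N) = atan2(-0.002415, -0.003849) = 212.1° ≈ 212°.

212°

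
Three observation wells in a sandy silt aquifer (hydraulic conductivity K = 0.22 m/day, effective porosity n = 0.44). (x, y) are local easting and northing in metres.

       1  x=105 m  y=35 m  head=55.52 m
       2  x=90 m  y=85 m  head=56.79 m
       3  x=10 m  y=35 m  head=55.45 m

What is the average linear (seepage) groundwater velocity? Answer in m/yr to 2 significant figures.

Taking 1 as reference: 2−1 = (-15, 50, +1.27); 3−1 = (-95, 0, -0.07).
Solve a·Δx + b·Δy = Δh: det = (-15)·0 − (-95)·50 = 4750.
∂h/∂x = [(+1.27)·0 − (-0.07)·50] / 4750 = +0.0007368
∂h/∂y = [(-15)·(-0.07) − (-95)·(+1.27)] / 4750 = +0.02562
|∇h| = √(0.0007368² + 0.02562²) = 0.02563
Seepage velocity v = K·i/n = 0.22 × 0.02563 / 0.44 = 0.01282 m/day = 4.683 m/yr.

4.7 m/yr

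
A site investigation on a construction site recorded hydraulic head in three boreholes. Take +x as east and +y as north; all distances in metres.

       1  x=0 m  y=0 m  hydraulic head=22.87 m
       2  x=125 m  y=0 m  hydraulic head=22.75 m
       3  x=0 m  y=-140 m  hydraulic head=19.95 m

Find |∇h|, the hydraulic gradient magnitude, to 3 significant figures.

0.0209

∂h/∂x = (22.75 − 22.87) / (125 − 0) = -0.0009600
∂h/∂y = (19.95 − 22.87) / (-140 − 0) = +0.02086
|∇h| = √(-0.0009600² + 0.02086²) = 0.02088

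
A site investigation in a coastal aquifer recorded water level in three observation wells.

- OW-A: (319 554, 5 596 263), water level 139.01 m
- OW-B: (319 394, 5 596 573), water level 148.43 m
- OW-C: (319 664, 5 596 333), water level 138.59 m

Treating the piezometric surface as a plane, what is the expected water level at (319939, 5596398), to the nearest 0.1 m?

135.2 m

With h = a·x + b·y + c and OW-A as origin, the differences give:
  (-160)·a + 310·b = +9.42
  110·a + 70·b = -0.42
Eliminate b (×70 and ×310, subtract): -45300·a = 789.600 → a = ∂h/∂x = -0.01743
Back-substitute: b = ∂h/∂y = +0.02139.
h(319939, 5596398) = 139.01 + (-0.01743)·(385) + (+0.02139)·(135) = 139.01 -6.711 +2.888 = 135.187 m.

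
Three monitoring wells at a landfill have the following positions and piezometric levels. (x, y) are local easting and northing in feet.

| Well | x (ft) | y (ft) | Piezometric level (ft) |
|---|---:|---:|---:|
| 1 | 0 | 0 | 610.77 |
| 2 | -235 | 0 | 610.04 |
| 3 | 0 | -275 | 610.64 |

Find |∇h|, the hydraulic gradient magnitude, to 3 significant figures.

0.00314

∂h/∂x = (610.04 − 610.77) / (-235 − 0) = +0.003106
∂h/∂y = (610.64 − 610.77) / (-275 − 0) = +0.0004727
|∇h| = √(0.003106² + 0.0004727²) = 0.003142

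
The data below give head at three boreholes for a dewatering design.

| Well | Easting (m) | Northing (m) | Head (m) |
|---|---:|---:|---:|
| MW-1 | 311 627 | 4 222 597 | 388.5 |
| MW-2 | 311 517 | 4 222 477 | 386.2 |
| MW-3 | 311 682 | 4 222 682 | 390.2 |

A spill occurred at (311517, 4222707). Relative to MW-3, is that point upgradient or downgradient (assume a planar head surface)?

upgradient

Taking MW-1 as reference: MW-2−MW-1 = (-110, -120, -2.3); MW-3−MW-1 = (55, 85, +1.7).
Determinant of the coordinate differences = (-110)·85 − 55·(-120) = -2750.
∂h/∂x = [(-2.3)·85 − (+1.7)·(-120)] / -2750 = -0.003091
∂h/∂y = [(-110)·(+1.7) − 55·(-2.3)] / -2750 = +0.02200
Head at (311517, 4222707) = 388.5 + (-0.003091)·(-110) + (+0.02200)·(110) = 391.26 m.
That is higher than the 390.2 m at MW-3, so the point is upgradient.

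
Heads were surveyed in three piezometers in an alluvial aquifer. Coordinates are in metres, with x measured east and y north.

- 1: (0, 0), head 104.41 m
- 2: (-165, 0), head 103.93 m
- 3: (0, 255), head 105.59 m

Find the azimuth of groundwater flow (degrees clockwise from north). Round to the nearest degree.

212°

∂h/∂x = (103.93 − 104.41) / (-165 − 0) = +0.002909
∂h/∂y = (105.59 − 104.41) / (255 − 0) = +0.004627
Flow direction (−∇h) has components (-0.002909 E, -0.004627 N).
Azimuth = atan2(E, N) = atan2(-0.002909, -0.004627) = 212.2° ≈ 212°.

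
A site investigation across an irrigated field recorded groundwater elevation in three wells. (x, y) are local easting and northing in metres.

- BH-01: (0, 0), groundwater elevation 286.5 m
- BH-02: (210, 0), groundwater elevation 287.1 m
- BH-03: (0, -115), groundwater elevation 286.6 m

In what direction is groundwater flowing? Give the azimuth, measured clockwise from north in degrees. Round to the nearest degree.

287°

∂h/∂x = (287.1 − 286.5) / (210 − 0) = +0.002857
∂h/∂y = (286.6 − 286.5) / (-115 − 0) = -0.0008696
Flow direction (−∇h) has components (-0.002857 E, +0.0008696 N).
Azimuth = atan2(E, N) = atan2(-0.002857, +0.0008696) = 286.9° ≈ 287°.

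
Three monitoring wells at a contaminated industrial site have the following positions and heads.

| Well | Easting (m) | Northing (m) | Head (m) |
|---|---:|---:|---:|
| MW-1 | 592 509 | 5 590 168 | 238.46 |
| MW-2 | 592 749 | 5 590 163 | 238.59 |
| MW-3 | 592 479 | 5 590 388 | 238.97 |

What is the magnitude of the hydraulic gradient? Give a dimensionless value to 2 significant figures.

Differences from MW-1: to MW-2 (Δx, Δy, Δh) = (240, -5, +0.13); to MW-3 = (-30, 220, +0.51).
Solve a·Δx + b·Δy = Δh: det = 240·220 − (-30)·(-5) = 52650.
∂h/∂x = [(+0.13)·220 − (+0.51)·(-5)] / 52650 = +0.0005916
∂h/∂y = [240·(+0.51) − (-30)·(+0.13)] / 52650 = +0.002399
|∇h| = √(0.0005916² + 0.002399²) = 0.002471

0.0025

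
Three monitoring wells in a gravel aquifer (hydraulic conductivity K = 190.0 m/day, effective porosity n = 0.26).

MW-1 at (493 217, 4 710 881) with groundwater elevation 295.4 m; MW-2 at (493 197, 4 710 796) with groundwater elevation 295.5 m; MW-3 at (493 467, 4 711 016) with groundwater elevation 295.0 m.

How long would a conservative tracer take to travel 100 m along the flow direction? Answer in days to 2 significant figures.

95 days

Three-point gradient (reference MW-1): Δ to MW-2 = (-20, -85, +0.1), Δ to MW-3 = (250, 135, -0.4).
∂h/∂x = -0.001105, ∂h/∂y = -0.0009164 (det = 18550).
|∇h| = √(-0.001105² + -0.0009164²) = 0.001436
Seepage velocity v = K·i/n = 190.0 × 0.001436 / 0.26 = 1.049 m/day.
t = 100 / 1.049 = 95.33 days.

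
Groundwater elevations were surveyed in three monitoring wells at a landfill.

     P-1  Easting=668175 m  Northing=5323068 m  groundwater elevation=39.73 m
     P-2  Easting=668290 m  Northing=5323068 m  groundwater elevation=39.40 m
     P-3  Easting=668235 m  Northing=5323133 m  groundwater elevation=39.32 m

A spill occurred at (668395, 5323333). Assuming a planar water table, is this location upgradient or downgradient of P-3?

Three-point gradient (reference P-1): Δ to P-2 = (115, 0, -0.33), Δ to P-3 = (60, 65, -0.41).
∂h/∂x = -0.002870, ∂h/∂y = -0.003659 (det = 7475).
Head at (668395, 5323333) = 39.73 + (-0.002870)·(220) + (-0.003659)·(265) = 38.13 m.
That is lower than the 39.32 m at P-3, so the point is downgradient.

downgradient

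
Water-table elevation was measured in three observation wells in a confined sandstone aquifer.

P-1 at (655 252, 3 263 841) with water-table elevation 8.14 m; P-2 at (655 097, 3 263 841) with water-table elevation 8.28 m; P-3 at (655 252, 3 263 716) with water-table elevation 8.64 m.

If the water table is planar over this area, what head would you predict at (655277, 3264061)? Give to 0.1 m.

7.2 m

∂h/∂x = (8.28 − 8.14) / (655097 − 655252) = -0.0009032
∂h/∂y = (8.64 − 8.14) / (3263716 − 3263841) = -0.004000
h(655277, 3264061) = 8.14 + (-0.0009032)·(25) + (-0.004000)·(220) = 8.14 -0.023 -0.880 = 7.237 m.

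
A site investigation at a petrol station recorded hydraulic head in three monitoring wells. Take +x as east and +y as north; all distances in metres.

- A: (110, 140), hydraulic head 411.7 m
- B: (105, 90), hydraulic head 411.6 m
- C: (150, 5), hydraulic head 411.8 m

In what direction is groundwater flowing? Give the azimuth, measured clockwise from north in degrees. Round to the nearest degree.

Taking A as reference: B−A = (-5, -50, -0.1); C−A = (40, -135, +0.1).
Solve a·Δx + b·Δy = Δh: det = (-5)·(-135) − 40·(-50) = 2675.
∂h/∂x = [(-0.1)·(-135) − (+0.1)·(-50)] / 2675 = +0.006916
∂h/∂y = [(-5)·(+0.1) − 40·(-0.1)] / 2675 = +0.001308
Flow direction (−∇h) has components (-0.006916 E, -0.001308 N).
Azimuth = atan2(E, N) = atan2(-0.006916, -0.001308) = 259.3° ≈ 259°.

259°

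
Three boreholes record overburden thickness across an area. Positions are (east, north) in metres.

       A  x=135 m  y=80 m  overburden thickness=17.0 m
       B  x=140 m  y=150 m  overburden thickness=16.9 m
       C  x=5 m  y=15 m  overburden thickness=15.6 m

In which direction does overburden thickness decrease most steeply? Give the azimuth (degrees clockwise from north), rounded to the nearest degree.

With d = a·x + b·y + c and A as origin, the differences give:
  5·a + 70·b = -0.1
  (-130)·a + (-65)·b = -1.4
Eliminate b (×(-65) and ×70, subtract): 8775·a = 104.50 → a = ∂d/∂x = +0.01191
Back-substitute: b = ∂d/∂y = -0.002279.
Steepest decrease is along −∇f: components (-0.01191 E, +0.002279 N).
Azimuth = atan2(-0.01191, +0.002279) = 280.8° ≈ 281°.

281°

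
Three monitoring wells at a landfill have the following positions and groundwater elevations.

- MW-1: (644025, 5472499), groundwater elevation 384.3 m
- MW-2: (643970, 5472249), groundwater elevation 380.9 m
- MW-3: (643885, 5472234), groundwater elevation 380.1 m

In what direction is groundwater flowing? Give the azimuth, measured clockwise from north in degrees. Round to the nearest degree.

Three-point gradient (reference MW-1): Δ to MW-2 = (-55, -250, -3.4), Δ to MW-3 = (-140, -265, -4.2).
∂h/∂x = +0.007295, ∂h/∂y = +0.01200 (det = -20425).
Flow direction (−∇h) has components (-0.007295 E, -0.01200 N).
Azimuth = atan2(E, N) = atan2(-0.007295, -0.01200) = 211.3° ≈ 211°.

211°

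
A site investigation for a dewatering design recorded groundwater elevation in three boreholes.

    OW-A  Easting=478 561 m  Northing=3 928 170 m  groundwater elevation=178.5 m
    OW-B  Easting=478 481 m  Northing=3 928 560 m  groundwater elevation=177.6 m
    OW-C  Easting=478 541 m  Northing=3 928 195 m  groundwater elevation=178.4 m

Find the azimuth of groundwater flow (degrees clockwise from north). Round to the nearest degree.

301°

Differences from OW-A: to OW-B (Δx, Δy, Δh) = (-80, 390, -0.9); to OW-C = (-20, 25, -0.1).
Determinant of the coordinate differences = (-80)·25 − (-20)·390 = 5800.
∂h/∂x = [(-0.9)·25 − (-0.1)·390] / 5800 = +0.002845
∂h/∂y = [(-80)·(-0.1) − (-20)·(-0.9)] / 5800 = -0.001724
Flow direction (−∇h) has components (-0.002845 E, +0.001724 N).
Azimuth = atan2(E, N) = atan2(-0.002845, +0.001724) = 301.2° ≈ 301°.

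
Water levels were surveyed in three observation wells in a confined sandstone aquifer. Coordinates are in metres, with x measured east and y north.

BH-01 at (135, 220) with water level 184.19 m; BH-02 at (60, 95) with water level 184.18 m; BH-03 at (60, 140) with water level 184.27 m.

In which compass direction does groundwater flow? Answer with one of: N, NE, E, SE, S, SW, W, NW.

SE

Differences from BH-01: to BH-02 (Δx, Δy, Δh) = (-75, -125, -0.01); to BH-03 = (-75, -80, +0.08).
Determinant of the coordinate differences = (-75)·(-80) − (-75)·(-125) = -3375.
∂h/∂x = [(-0.01)·(-80) − (+0.08)·(-125)] / -3375 = -0.003200
∂h/∂y = [(-75)·(+0.08) − (-75)·(-0.01)] / -3375 = +0.002000
Flow = −∇h = (+0.003200 east, -0.002000 north), which points southeast.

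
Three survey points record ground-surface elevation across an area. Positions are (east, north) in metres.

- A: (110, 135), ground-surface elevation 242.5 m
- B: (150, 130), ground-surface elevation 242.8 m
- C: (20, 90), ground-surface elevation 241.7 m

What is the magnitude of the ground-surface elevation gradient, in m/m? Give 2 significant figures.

0.0081 m/m

Taking A as reference: B−A = (40, -5, +0.3); C−A = (-90, -45, -0.8).
Solve a·Δx + b·Δy = Δz: det = 40·(-45) − (-90)·(-5) = -2250.
∂z/∂x = [(+0.3)·(-45) − (-0.8)·(-5)] / -2250 = +0.007778
∂z/∂y = [40·(-0.8) − (-90)·(+0.3)] / -2250 = +0.002222
|∇f| = √(0.007778² + 0.002222²) = 0.008089 m/m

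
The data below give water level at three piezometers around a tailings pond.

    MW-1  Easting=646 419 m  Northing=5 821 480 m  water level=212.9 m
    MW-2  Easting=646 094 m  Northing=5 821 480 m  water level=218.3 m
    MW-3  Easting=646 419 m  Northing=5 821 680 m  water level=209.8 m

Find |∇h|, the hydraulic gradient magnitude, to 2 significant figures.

∂h/∂x = (218.3 − 212.9) / (646094 − 646419) = -0.01662
∂h/∂y = (209.8 − 212.9) / (5821680 − 5821480) = -0.01550
|∇h| = √(-0.01662² + -0.01550²) = 0.02273

0.023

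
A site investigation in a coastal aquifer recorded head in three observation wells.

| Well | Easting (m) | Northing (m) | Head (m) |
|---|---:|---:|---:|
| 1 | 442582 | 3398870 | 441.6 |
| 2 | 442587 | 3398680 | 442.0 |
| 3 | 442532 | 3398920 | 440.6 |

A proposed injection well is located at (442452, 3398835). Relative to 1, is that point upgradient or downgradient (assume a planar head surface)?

Three-point gradient (reference 1): Δ to 2 = (5, -190, +0.4), Δ to 3 = (-50, 50, -1.0).
∂h/∂x = +0.01838, ∂h/∂y = -0.001622 (det = -9250).
Head at (442452, 3398835) = 441.6 + (+0.01838)·(-130) + (-0.001622)·(-35) = 439.27 m.
That is lower than the 441.6 m at 1, so the point is downgradient.

downgradient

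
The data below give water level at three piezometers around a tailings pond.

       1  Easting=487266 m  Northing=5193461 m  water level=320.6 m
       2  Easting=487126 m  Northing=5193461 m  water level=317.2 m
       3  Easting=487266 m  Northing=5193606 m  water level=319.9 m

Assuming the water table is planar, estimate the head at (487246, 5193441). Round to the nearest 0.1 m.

∂h/∂x = (317.2 − 320.6) / (487126 − 487266) = +0.02429
∂h/∂y = (319.9 − 320.6) / (5193606 − 5193461) = -0.004828
h(487246, 5193441) = 320.6 + (+0.02429)·(-20) + (-0.004828)·(-20) = 320.6 -0.486 +0.097 = 320.211 m.

320.2 m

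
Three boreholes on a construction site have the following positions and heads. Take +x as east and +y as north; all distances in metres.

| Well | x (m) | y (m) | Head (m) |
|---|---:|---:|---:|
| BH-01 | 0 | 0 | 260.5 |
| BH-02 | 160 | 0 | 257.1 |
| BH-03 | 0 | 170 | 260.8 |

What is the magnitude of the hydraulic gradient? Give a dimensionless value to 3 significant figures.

0.0213

∂h/∂x = (257.1 − 260.5) / (160 − 0) = -0.02125
∂h/∂y = (260.8 − 260.5) / (170 − 0) = +0.001765
|∇h| = √(-0.02125² + 0.001765²) = 0.02132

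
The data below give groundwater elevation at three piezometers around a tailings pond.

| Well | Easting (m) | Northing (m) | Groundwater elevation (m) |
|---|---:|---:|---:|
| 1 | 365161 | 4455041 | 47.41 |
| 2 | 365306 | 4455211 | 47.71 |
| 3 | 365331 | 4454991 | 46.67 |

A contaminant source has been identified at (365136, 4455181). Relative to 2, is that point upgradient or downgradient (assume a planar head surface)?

upgradient

With h = a·x + b·y + c and 1 as origin, the differences give:
  145·a + 170·b = +0.30
  170·a + (-50)·b = -0.74
Eliminate b (×(-50) and ×170, subtract): -36150·a = 110.800 → a = ∂h/∂x = -0.003065
Back-substitute: b = ∂h/∂y = +0.004379.
Head at (365136, 4455181) = 47.41 + (-0.003065)·(-25) + (+0.004379)·(140) = 48.10 m.
That is higher than the 47.71 m at 2, so the point is upgradient.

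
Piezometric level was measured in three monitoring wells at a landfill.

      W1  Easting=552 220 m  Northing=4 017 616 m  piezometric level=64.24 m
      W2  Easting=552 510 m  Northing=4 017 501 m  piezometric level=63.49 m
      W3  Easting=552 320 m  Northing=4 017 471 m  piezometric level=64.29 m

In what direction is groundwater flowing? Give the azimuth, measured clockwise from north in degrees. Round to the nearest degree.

052°

Differences from W1: to W2 (Δx, Δy, Δh) = (290, -115, -0.75); to W3 = (100, -145, +0.05).
Determinant of the coordinate differences = 290·(-145) − 100·(-115) = -30550.
∂h/∂x = [(-0.75)·(-145) − (+0.05)·(-115)] / -30550 = -0.003748
∂h/∂y = [290·(+0.05) − 100·(-0.75)] / -30550 = -0.002930
Flow direction (−∇h) has components (+0.003748 E, +0.002930 N).
Azimuth = atan2(E, N) = atan2(+0.003748, +0.002930) = 52.0° ≈ 052°.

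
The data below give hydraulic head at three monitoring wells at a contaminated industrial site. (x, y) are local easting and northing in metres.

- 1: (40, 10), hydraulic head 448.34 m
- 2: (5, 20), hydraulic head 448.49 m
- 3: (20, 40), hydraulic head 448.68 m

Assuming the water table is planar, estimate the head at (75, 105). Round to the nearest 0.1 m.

449.3 m

Taking 1 as reference: 2−1 = (-35, 10, +0.15); 3−1 = (-20, 30, +0.34).
Solve a·Δx + b·Δy = Δh: det = (-35)·30 − (-20)·10 = -850.
∂h/∂x = [(+0.15)·30 − (+0.34)·10] / -850 = -0.001294
∂h/∂y = [(-35)·(+0.34) − (-20)·(+0.15)] / -850 = +0.01047
h(75, 105) = 448.34 + (-0.001294)·(35) + (+0.01047)·(95) = 448.34 -0.045 +0.995 = 449.289 m.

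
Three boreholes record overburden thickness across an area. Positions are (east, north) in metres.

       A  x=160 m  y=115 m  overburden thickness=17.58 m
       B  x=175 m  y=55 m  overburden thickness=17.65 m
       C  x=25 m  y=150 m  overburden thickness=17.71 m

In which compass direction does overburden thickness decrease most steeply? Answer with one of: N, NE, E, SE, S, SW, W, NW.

NE

Differences from A: to B (Δx, Δy, Δh) = (15, -60, +0.07); to C = (-135, 35, +0.13).
Determinant of the coordinate differences = 15·35 − (-135)·(-60) = -7575.
∂d/∂x = [(+0.07)·35 − (+0.13)·(-60)] / -7575 = -0.001353
∂d/∂y = [15·(+0.13) − (-135)·(+0.07)] / -7575 = -0.001505
Steepest decrease is along −∇f = (+0.001353 E, +0.001505 N) → northeast.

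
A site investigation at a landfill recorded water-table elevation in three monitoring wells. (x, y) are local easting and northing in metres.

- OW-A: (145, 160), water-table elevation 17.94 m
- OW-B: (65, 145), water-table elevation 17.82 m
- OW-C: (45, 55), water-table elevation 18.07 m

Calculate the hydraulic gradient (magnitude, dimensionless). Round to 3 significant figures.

With h = a·x + b·y + c and OW-A as origin, the differences give:
  (-80)·a + (-15)·b = -0.12
  (-100)·a + (-105)·b = +0.13
Eliminate b (×(-105) and ×(-15), subtract): 6900·a = 14.550 → a = ∂h/∂x = +0.002109
Back-substitute: b = ∂h/∂y = -0.003246.
|∇h| = √(0.002109² + -0.003246²) = 0.003871

0.00387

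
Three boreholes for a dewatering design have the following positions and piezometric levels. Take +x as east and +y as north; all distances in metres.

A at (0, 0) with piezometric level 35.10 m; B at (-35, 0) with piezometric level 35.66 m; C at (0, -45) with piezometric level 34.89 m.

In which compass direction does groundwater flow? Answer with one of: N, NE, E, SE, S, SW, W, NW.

E

∂h/∂x = (35.66 − 35.10) / (-35 − 0) = -0.01600
∂h/∂y = (34.89 − 35.10) / (-45 − 0) = +0.004667
Flow = −∇h = (+0.01600 east, -0.004667 north), which points east.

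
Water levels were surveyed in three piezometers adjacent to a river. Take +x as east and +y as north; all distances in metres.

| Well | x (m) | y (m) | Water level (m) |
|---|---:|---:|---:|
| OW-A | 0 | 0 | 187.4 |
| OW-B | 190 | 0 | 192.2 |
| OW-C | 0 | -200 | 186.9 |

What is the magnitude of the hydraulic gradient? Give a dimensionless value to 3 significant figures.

0.0254

∂h/∂x = (192.2 − 187.4) / (190 − 0) = +0.02526
∂h/∂y = (186.9 − 187.4) / (-200 − 0) = +0.002500
|∇h| = √(0.02526² + 0.002500²) = 0.02538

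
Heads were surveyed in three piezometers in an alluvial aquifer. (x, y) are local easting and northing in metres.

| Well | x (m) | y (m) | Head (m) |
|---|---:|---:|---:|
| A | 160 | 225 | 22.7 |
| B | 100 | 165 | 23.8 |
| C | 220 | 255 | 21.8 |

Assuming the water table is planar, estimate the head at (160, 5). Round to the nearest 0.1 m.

Three-point gradient (reference A): Δ to B = (-60, -60, +1.1), Δ to C = (60, 30, -0.9).
∂h/∂x = -0.01167, ∂h/∂y = -0.006667 (det = 1800).
h(160, 5) = 22.7 + (-0.01167)·(0) + (-0.006667)·(-220) = 22.7 -0.000 +1.467 = 24.167 m.

24.2 m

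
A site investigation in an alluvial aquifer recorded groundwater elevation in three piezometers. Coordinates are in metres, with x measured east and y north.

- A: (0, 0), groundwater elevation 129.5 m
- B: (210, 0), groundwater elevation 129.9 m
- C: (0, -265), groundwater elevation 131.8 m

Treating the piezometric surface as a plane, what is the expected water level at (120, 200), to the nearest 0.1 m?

∂h/∂x = (129.9 − 129.5) / (210 − 0) = +0.001905
∂h/∂y = (131.8 − 129.5) / (-265 − 0) = -0.008679
h(120, 200) = 129.5 + (+0.001905)·(120) + (-0.008679)·(200) = 129.5 +0.229 -1.736 = 127.993 m.

128.0 m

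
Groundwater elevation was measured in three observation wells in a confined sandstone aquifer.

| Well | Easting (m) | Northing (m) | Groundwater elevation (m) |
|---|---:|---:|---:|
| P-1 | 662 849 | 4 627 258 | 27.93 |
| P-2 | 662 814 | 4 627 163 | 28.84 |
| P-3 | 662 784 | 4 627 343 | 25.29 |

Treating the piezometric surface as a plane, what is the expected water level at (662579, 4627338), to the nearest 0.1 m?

Differences from P-1: to P-2 (Δx, Δy, Δh) = (-35, -95, +0.91); to P-3 = (-65, 85, -2.64).
Determinant of the coordinate differences = (-35)·85 − (-65)·(-95) = -9150.
∂h/∂x = [(+0.91)·85 − (-2.64)·(-95)] / -9150 = +0.01896
∂h/∂y = [(-35)·(-2.64) − (-65)·(+0.91)] / -9150 = -0.01656
h(662579, 4627338) = 27.93 + (+0.01896)·(-270) + (-0.01656)·(80) = 27.93 -5.118 -1.325 = 21.487 m.

21.5 m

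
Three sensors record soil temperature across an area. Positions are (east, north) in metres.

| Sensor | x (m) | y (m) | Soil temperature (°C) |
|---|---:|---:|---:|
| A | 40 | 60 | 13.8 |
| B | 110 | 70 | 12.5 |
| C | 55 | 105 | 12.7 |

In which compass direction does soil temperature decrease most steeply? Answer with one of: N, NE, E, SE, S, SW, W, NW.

NE

Taking A as reference: B−A = (70, 10, -1.3); C−A = (15, 45, -1.1).
Solve a·Δx + b·Δy = ΔT: det = 70·45 − 15·10 = 3000.
∂T/∂x = [(-1.3)·45 − (-1.1)·10] / 3000 = -0.01583
∂T/∂y = [70·(-1.1) − 15·(-1.3)] / 3000 = -0.01917
Steepest decrease is along −∇f = (+0.01583 E, +0.01917 N) → northeast.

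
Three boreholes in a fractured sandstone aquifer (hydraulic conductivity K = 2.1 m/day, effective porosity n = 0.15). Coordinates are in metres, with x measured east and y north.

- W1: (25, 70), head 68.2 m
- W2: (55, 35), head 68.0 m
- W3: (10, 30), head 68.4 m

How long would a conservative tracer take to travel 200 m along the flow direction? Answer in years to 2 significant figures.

4.4 years

Taking W1 as reference: W2−W1 = (30, -35, -0.2); W3−W1 = (-15, -40, +0.2).
Solve a·Δx + b·Δy = Δh: det = 30·(-40) − (-15)·(-35) = -1725.
∂h/∂x = [(-0.2)·(-40) − (+0.2)·(-35)] / -1725 = -0.008696
∂h/∂y = [30·(+0.2) − (-15)·(-0.2)] / -1725 = -0.001739
|∇h| = √(-0.008696² + -0.001739²) = 0.008868
Seepage velocity v = K·i/n = 2.1 × 0.008868 / 0.15 = 0.1242 m/day.
t = 200 / 0.1242 = 1610 days = 4.41 years.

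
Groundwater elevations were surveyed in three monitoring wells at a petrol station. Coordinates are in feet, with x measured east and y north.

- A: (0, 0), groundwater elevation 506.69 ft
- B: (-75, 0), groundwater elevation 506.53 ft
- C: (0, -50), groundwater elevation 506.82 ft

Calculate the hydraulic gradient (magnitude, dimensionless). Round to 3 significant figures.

0.00336

∂h/∂x = (506.53 − 506.69) / (-75 − 0) = +0.002133
∂h/∂y = (506.82 − 506.69) / (-50 − 0) = -0.002600
|∇h| = √(0.002133² + -0.002600²) = 0.003363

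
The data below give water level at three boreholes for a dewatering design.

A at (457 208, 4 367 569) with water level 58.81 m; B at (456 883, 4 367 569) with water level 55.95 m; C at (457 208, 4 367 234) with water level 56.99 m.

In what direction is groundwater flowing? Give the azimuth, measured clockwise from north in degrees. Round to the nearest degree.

∂h/∂x = (55.95 − 58.81) / (456883 − 457208) = +0.008800
∂h/∂y = (56.99 − 58.81) / (4367234 − 4367569) = +0.005433
Flow direction (−∇h) has components (-0.008800 E, -0.005433 N).
Azimuth = atan2(E, N) = atan2(-0.008800, -0.005433) = 238.3° ≈ 238°.

238°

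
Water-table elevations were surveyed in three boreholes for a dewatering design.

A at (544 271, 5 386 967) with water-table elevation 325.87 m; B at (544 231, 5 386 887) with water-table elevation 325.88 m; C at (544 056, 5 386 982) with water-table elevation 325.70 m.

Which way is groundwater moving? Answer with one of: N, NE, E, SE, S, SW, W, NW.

NW

Taking A as reference: B−A = (-40, -80, +0.01); C−A = (-215, 15, -0.17).
Solve a·Δx + b·Δy = Δh: det = (-40)·15 − (-215)·(-80) = -17800.
∂h/∂x = [(+0.01)·15 − (-0.17)·(-80)] / -17800 = +0.0007556
∂h/∂y = [(-40)·(-0.17) − (-215)·(+0.01)] / -17800 = -0.0005028
Flow = −∇h = (-0.0007556 east, +0.0005028 north), which points northwest.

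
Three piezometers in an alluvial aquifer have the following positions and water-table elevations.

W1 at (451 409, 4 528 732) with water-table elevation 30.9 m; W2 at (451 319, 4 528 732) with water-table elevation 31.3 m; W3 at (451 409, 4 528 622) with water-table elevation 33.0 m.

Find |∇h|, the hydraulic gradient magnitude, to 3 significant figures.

∂h/∂x = (31.3 − 30.9) / (451319 − 451409) = -0.004444
∂h/∂y = (33.0 − 30.9) / (4528622 − 4528732) = -0.01909
|∇h| = √(-0.004444² + -0.01909²) = 0.0196

0.0196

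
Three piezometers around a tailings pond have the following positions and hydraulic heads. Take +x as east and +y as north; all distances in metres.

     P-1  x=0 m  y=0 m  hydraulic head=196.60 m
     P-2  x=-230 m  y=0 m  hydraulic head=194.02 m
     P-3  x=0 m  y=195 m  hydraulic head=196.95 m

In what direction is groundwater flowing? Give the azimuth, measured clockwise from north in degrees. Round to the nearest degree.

261°

∂h/∂x = (194.02 − 196.60) / (-230 − 0) = +0.01122
∂h/∂y = (196.95 − 196.60) / (195 − 0) = +0.001795
Flow direction (−∇h) has components (-0.01122 E, -0.001795 N).
Azimuth = atan2(E, N) = atan2(-0.01122, -0.001795) = 260.9° ≈ 261°.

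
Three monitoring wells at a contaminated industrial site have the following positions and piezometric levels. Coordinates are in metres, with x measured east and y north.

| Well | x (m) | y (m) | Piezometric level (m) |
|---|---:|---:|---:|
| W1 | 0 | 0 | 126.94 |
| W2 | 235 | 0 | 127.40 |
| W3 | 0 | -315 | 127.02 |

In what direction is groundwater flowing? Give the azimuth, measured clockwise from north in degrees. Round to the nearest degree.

∂h/∂x = (127.40 − 126.94) / (235 − 0) = +0.001957
∂h/∂y = (127.02 − 126.94) / (-315 − 0) = -0.0002540
Flow direction (−∇h) has components (-0.001957 E, +0.0002540 N).
Azimuth = atan2(E, N) = atan2(-0.001957, +0.0002540) = 277.4° ≈ 277°.

277°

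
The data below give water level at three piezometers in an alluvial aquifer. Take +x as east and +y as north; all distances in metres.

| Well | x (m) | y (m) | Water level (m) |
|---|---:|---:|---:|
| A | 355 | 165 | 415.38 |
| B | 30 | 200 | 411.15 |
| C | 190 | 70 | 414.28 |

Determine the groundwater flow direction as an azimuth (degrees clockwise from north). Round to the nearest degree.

With h = a·x + b·y + c and A as origin, the differences give:
  (-325)·a + 35·b = -4.23
  (-165)·a + (-95)·b = -1.10
Eliminate b (×(-95) and ×35, subtract): 36650·a = 440.350 → a = ∂h/∂x = +0.01202
Back-substitute: b = ∂h/∂y = -0.009289.
Flow direction (−∇h) has components (-0.01202 E, +0.009289 N).
Azimuth = atan2(E, N) = atan2(-0.01202, +0.009289) = 307.7° ≈ 308°.

308°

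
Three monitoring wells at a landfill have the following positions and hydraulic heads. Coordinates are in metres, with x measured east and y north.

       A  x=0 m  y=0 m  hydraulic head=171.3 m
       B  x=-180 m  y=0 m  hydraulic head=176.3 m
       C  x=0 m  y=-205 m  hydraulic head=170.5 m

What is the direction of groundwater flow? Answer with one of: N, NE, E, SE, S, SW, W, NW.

∂h/∂x = (176.3 − 171.3) / (-180 − 0) = -0.02778
∂h/∂y = (170.5 − 171.3) / (-205 − 0) = +0.003902
Flow = −∇h = (+0.02778 east, -0.003902 north), which points east.

E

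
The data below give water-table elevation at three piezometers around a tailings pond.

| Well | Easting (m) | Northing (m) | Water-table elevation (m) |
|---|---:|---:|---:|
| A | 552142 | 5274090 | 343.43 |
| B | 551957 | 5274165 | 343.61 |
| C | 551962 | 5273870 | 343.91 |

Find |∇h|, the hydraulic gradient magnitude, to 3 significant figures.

Taking A as reference: B−A = (-185, 75, +0.18); C−A = (-180, -220, +0.48).
Solve a·Δx + b·Δy = Δh: det = (-185)·(-220) − (-180)·75 = 54200.
∂h/∂x = [(+0.18)·(-220) − (+0.48)·75] / 54200 = -0.001395
∂h/∂y = [(-185)·(+0.48) − (-180)·(+0.18)] / 54200 = -0.001041
|∇h| = √(-0.001395² + -0.001041²) = 0.001741

0.00174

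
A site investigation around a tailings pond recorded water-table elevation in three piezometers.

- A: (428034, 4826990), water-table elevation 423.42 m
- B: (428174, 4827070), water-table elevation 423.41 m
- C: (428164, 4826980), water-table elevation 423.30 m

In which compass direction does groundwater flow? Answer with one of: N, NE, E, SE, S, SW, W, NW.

Three-point gradient (reference A): Δ to B = (140, 80, -0.01), Δ to C = (130, -10, -0.12).
∂h/∂x = -0.0008220, ∂h/∂y = +0.001314 (det = -11800).
Flow = −∇h = (+0.0008220 east, -0.001314 north), which points southeast.

SE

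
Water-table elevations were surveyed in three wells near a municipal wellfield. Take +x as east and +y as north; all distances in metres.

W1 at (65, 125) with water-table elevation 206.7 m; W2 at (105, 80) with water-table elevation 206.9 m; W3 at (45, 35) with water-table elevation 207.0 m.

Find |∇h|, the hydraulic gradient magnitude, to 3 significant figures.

Three-point gradient (reference W1): Δ to W2 = (40, -45, +0.2), Δ to W3 = (-20, -90, +0.3).
∂h/∂x = +0.001000, ∂h/∂y = -0.003556 (det = -4500).
|∇h| = √(0.001000² + -0.003556²) = 0.003694

0.00369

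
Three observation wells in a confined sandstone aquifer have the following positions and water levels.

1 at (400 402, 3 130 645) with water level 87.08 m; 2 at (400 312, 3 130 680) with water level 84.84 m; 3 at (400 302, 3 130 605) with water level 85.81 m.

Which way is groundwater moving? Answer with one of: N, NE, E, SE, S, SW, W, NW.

Three-point gradient (reference 1): Δ to 2 = (-90, 35, -2.24), Δ to 3 = (-100, -40, -1.27).
∂h/∂x = +0.01888, ∂h/∂y = -0.01545 (det = 7100).
Flow = −∇h = (-0.01888 east, +0.01545 north), which points northwest.

NW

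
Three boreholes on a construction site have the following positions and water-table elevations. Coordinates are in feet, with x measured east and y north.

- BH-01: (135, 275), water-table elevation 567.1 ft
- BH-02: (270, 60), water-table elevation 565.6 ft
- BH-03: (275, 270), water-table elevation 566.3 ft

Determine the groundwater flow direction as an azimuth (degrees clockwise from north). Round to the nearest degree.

Differences from BH-01: to BH-02 (Δx, Δy, Δh) = (135, -215, -1.5); to BH-03 = (140, -5, -0.8).
Determinant of the coordinate differences = 135·(-5) − 140·(-215) = 29425.
∂h/∂x = [(-1.5)·(-5) − (-0.8)·(-215)] / 29425 = -0.005590
∂h/∂y = [135·(-0.8) − 140·(-1.5)] / 29425 = +0.003466
Flow direction (−∇h) has components (+0.005590 E, -0.003466 N).
Azimuth = atan2(E, N) = atan2(+0.005590, -0.003466) = 121.8° ≈ 122°.

122°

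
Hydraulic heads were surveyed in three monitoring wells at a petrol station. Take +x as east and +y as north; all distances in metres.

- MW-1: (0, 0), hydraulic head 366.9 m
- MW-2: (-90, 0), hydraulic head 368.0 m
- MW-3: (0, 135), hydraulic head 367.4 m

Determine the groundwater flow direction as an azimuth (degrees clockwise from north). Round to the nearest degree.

107°

∂h/∂x = (368.0 − 366.9) / (-90 − 0) = -0.01222
∂h/∂y = (367.4 − 366.9) / (135 − 0) = +0.003704
Flow direction (−∇h) has components (+0.01222 E, -0.003704 N).
Azimuth = atan2(E, N) = atan2(+0.01222, -0.003704) = 106.9° ≈ 107°.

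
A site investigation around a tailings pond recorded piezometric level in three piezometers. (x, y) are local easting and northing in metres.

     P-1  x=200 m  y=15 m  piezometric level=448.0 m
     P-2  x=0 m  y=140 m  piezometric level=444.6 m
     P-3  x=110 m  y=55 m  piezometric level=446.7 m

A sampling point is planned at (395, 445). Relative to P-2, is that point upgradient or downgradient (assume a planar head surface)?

Differences from P-1: to P-2 (Δx, Δy, Δh) = (-200, 125, -3.4); to P-3 = (-90, 40, -1.3).
Determinant of the coordinate differences = (-200)·40 − (-90)·125 = 3250.
∂h/∂x = [(-3.4)·40 − (-1.3)·125] / 3250 = +0.008154
∂h/∂y = [(-200)·(-1.3) − (-90)·(-3.4)] / 3250 = -0.01415
Head at (395, 445) = 448.0 + (+0.008154)·(195) + (-0.01415)·(430) = 443.50 m.
That is lower than the 444.6 m at P-2, so the point is downgradient.

downgradient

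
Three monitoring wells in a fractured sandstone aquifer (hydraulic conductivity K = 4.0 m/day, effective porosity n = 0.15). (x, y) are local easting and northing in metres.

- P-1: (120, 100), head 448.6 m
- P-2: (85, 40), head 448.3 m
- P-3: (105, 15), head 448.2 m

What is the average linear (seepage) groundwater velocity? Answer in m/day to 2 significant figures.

Differences from P-1: to P-2 (Δx, Δy, Δh) = (-35, -60, -0.3); to P-3 = (-15, -85, -0.4).
Solve a·Δx + b·Δy = Δh: det = (-35)·(-85) − (-15)·(-60) = 2075.
∂h/∂x = [(-0.3)·(-85) − (-0.4)·(-60)] / 2075 = +0.0007229
∂h/∂y = [(-35)·(-0.4) − (-15)·(-0.3)] / 2075 = +0.004578
|∇h| = √(0.0007229² + 0.004578²) = 0.004635
Seepage velocity v = K·i/n = 4.0 × 0.004635 / 0.15 = 0.1236 m/day.

0.12 m/day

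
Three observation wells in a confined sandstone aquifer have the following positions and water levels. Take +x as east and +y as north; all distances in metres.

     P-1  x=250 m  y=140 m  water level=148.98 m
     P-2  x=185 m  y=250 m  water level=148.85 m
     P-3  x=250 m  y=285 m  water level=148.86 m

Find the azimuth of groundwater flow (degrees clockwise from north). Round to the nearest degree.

Taking P-1 as reference: P-2−P-1 = (-65, 110, -0.13); P-3−P-1 = (0, 145, -0.12).
Solve a·Δx + b·Δy = Δh: det = (-65)·145 − 0·110 = -9425.
∂h/∂x = [(-0.13)·145 − (-0.12)·110] / -9425 = +0.0005995
∂h/∂y = [(-65)·(-0.12) − 0·(-0.13)] / -9425 = -0.0008276
Flow direction (−∇h) has components (-0.0005995 E, +0.0008276 N).
Azimuth = atan2(E, N) = atan2(-0.0005995, +0.0008276) = 324.1° ≈ 324°.

324°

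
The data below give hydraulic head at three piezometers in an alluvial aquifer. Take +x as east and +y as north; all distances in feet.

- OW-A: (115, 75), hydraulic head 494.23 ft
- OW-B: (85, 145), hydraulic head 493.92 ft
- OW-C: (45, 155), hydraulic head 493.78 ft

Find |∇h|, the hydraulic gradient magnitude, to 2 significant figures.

0.0042

Taking OW-A as reference: OW-B−OW-A = (-30, 70, -0.31); OW-C−OW-A = (-70, 80, -0.45).
Determinant of the coordinate differences = (-30)·80 − (-70)·70 = 2500.
∂h/∂x = [(-0.31)·80 − (-0.45)·70] / 2500 = +0.002680
∂h/∂y = [(-30)·(-0.45) − (-70)·(-0.31)] / 2500 = -0.003280
|∇h| = √(0.002680² + -0.003280²) = 0.004236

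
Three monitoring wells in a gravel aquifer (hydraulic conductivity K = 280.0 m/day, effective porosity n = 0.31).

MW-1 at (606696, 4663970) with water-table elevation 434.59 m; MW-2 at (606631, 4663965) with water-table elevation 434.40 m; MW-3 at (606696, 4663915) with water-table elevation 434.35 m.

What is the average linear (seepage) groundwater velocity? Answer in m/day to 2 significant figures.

4.6 m/day

With h = a·x + b·y + c and MW-1 as origin, the differences give:
  (-65)·a + (-5)·b = -0.19
  0·a + (-55)·b = -0.24
Eliminate b (×(-55) and ×(-5), subtract): 3575·a = 9.250 → a = ∂h/∂x = +0.002587
Back-substitute: b = ∂h/∂y = +0.004364.
|∇h| = √(0.002587² + 0.004364²) = 0.005073
Seepage velocity v = K·i/n = 280.0 × 0.005073 / 0.31 = 4.582 m/day.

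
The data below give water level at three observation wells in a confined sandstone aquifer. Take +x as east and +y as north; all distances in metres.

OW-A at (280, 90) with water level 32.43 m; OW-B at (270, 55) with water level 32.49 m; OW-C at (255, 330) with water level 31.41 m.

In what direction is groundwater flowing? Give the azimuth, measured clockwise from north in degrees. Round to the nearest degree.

299°

Differences from OW-A: to OW-B (Δx, Δy, Δh) = (-10, -35, +0.06); to OW-C = (-25, 240, -1.02).
Determinant of the coordinate differences = (-10)·240 − (-25)·(-35) = -3275.
∂h/∂x = [(+0.06)·240 − (-1.02)·(-35)] / -3275 = +0.006504
∂h/∂y = [(-10)·(-1.02) − (-25)·(+0.06)] / -3275 = -0.003573
Flow direction (−∇h) has components (-0.006504 E, +0.003573 N).
Azimuth = atan2(E, N) = atan2(-0.006504, +0.003573) = 298.8° ≈ 299°.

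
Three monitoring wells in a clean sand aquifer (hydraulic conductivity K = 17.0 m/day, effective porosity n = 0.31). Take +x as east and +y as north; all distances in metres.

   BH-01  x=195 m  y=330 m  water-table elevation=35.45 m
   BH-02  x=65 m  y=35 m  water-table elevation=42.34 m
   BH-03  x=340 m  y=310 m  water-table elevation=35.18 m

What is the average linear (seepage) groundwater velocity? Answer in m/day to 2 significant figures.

Taking BH-01 as reference: BH-02−BH-01 = (-130, -295, +6.89); BH-03−BH-01 = (145, -20, -0.27).
Solve a·Δx + b·Δy = Δh: det = (-130)·(-20) − 145·(-295) = 45375.
∂h/∂x = [(+6.89)·(-20) − (-0.27)·(-295)] / 45375 = -0.004792
∂h/∂y = [(-130)·(-0.27) − 145·(+6.89)] / 45375 = -0.02124
|∇h| = √(-0.004792² + -0.02124²) = 0.02177
Seepage velocity v = K·i/n = 17.0 × 0.02177 / 0.31 = 1.194 m/day.

1.2 m/day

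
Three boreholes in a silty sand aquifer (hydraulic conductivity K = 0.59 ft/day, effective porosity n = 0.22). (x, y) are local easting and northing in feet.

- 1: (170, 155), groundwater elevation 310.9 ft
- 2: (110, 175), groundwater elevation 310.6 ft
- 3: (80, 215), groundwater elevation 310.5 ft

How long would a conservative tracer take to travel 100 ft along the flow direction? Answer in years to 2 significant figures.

18 years

With h = a·x + b·y + c and 1 as origin, the differences give:
  (-60)·a + 20·b = -0.3
  (-90)·a + 60·b = -0.4
Eliminate b (×60 and ×20, subtract): -1800·a = -10.00 → a = ∂h/∂x = +0.005556
Back-substitute: b = ∂h/∂y = +0.001667.
|∇h| = √(0.005556² + 0.001667²) = 0.005801
Seepage velocity v = K·i/n = 0.59 × 0.005801 / 0.22 = 0.01556 ft/day.
t = 100 / 0.01556 = 6427 days = 17.6 years.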